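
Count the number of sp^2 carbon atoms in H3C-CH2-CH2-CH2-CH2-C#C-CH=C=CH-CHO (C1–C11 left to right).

3

C1: sp3
C2: sp3
C3: sp3
C4: sp3
C5: sp3
C6: sp
C7: sp
C8: sp2 ✓
C9: sp
C10: sp2 ✓
C11: sp2 ✓
C8, C10, C11 → 3 sp2 carbons.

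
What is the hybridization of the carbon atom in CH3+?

Three σ bonds to H, empty p orbital → sp2, trigonal planar.

sp²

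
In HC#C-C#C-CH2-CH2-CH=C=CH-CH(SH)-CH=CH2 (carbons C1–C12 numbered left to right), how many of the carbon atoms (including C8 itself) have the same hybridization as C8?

C8 is sp (two π bonds).
C1: sp ✓
C2: sp ✓
C3: sp ✓
C4: sp ✓
C5: sp3
C6: sp3
C7: sp2
C8: sp ✓
C9: sp2
C10: sp3
C11: sp2
C12: sp2
5 carbons are sp.

5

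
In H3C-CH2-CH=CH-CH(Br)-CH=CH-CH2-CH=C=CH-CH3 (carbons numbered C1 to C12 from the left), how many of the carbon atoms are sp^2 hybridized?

C1: sp3
C2: sp3
C3: sp2 ✓
C4: sp2 ✓
C5: sp3
C6: sp2 ✓
C7: sp2 ✓
C8: sp3
C9: sp2 ✓
C10: sp
C11: sp2 ✓
C12: sp3
C3, C4, C6, C7, C9, C11 → 6 sp2 carbons.

6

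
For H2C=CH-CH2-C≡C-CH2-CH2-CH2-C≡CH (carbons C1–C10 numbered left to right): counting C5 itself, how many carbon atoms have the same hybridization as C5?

C5 is sp (two π bonds).
C1: sp2
C2: sp2
C3: sp3
C4: sp ✓
C5: sp ✓
C6: sp3
C7: sp3
C8: sp3
C9: sp ✓
C10: sp ✓
4 carbons are sp.

4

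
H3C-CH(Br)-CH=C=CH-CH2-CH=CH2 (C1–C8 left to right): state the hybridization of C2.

sp³

C2: 4 σ bonds — 4 electron domains, sp3.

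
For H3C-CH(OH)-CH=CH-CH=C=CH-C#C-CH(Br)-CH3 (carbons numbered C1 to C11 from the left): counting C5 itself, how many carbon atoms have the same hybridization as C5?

C5 is sp2 (one π bond).
C1: sp3
C2: sp3
C3: sp2 ✓
C4: sp2 ✓
C5: sp2 ✓
C6: sp
C7: sp2 ✓
C8: sp
C9: sp
C10: sp3
C11: sp3
4 carbons are sp2.

4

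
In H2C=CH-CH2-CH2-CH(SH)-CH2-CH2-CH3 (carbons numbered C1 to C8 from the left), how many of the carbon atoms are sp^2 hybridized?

2

C1: sp2 ✓
C2: sp2 ✓
C3: sp3
C4: sp3
C5: sp3
C6: sp3
C7: sp3
C8: sp3
C1, C2 → 2 sp2 carbons.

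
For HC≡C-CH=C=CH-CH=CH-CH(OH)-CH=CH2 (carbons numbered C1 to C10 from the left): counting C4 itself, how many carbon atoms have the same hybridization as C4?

3

C4 is sp (two π bonds).
C1: sp ✓
C2: sp ✓
C3: sp2
C4: sp ✓
C5: sp2
C6: sp2
C7: sp2
C8: sp3
C9: sp2
C10: sp2
3 carbons are sp.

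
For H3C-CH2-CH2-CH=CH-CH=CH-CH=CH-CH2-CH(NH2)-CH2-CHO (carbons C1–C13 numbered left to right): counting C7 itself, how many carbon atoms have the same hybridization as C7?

C7 is sp2 (one π bond).
C1: sp3
C2: sp3
C3: sp3
C4: sp2 ✓
C5: sp2 ✓
C6: sp2 ✓
C7: sp2 ✓
C8: sp2 ✓
C9: sp2 ✓
C10: sp3
C11: sp3
C12: sp3
C13: sp2 ✓
7 carbons are sp2.

7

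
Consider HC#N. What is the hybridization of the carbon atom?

The carbon atom carries 2 σ bonds, plus two π bonds, giving a steric number of 2, so it is sp.

sp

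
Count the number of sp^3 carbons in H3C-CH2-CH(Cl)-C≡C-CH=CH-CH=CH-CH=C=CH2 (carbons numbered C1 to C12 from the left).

3

C1: sp3 ✓
C2: sp3 ✓
C3: sp3 ✓
C4: sp
C5: sp
C6: sp2
C7: sp2
C8: sp2
C9: sp2
C10: sp2
C11: sp
C12: sp2
C1, C2, C3 → 3 sp3 carbons.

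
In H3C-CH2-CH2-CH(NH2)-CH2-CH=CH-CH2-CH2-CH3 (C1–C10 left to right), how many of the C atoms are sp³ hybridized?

8

C1: sp3 ✓
C2: sp3 ✓
C3: sp3 ✓
C4: sp3 ✓
C5: sp3 ✓
C6: sp2
C7: sp2
C8: sp3 ✓
C9: sp3 ✓
C10: sp3 ✓
C1, C2, C3, C4, C5, C8, C9, C10 → 8 sp3 carbons.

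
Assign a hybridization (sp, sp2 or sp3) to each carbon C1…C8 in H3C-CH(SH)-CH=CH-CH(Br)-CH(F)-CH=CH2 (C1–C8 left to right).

C1 — 4 σ bonds. Steric number 4, so sp3.
C2 (4 σ bonds) has steric number 4: sp3.
C3 carries 3 σ bonds, plus one π bond, giving a steric number of 3, so it is sp2.
C4 carries 3 σ bonds, plus one π bond, giving a steric number of 3, so it is sp2.
C5 has 4 σ bonds: steric number 4 → sp3.
C6: 4 σ bonds; 4 regions of electron density → sp3.
C7 carries 3 σ bonds, plus one π bond, giving a steric number of 3, so it is sp2.
C8 carries 3 σ bonds, plus one π bond, giving a steric number of 3, so it is sp2.

C1 sp3, C2 sp3, C3 sp2, C4 sp2, C5 sp3, C6 sp3, C7 sp2, C8 sp2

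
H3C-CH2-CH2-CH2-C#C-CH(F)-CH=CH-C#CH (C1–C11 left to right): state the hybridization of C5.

sp

C5 has 2 σ bonds, plus two π bonds: steric number 2 → sp.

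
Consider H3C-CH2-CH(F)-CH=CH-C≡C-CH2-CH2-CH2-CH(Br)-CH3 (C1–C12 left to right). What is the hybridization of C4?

C4 is sp2: 3 σ bonds, plus one π bond, 3 electron-density regions.

sp²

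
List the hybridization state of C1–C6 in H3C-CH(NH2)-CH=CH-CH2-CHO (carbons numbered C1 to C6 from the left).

C1 sp3, C2 sp3, C3 sp2, C4 sp2, C5 sp3, C6 sp2

C1 carries 4 σ bonds, giving a steric number of 4, so it is sp3.
C2: 4 σ bonds; 4 regions of electron density → sp3.
C3: 3 σ bonds, plus one π bond; 3 regions of electron density → sp2.
C4 (3 σ bonds, plus one π bond) has steric number 3: sp2.
C5 (4 σ bonds) has steric number 4: sp3.
C6 has 3 σ bonds, plus one π bond: steric number 3 → sp2.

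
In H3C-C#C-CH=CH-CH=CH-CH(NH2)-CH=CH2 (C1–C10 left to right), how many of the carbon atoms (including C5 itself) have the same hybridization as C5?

C5 is sp2 (one π bond).
C1: sp3
C2: sp
C3: sp
C4: sp2 ✓
C5: sp2 ✓
C6: sp2 ✓
C7: sp2 ✓
C8: sp3
C9: sp2 ✓
C10: sp2 ✓
6 carbons are sp2.

6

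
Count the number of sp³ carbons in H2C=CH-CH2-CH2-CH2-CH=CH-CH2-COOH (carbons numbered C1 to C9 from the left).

4

C1: sp2
C2: sp2
C3: sp3 ✓
C4: sp3 ✓
C5: sp3 ✓
C6: sp2
C7: sp2
C8: sp3 ✓
C9: sp2
C3, C4, C5, C8 → 4 sp3 carbons.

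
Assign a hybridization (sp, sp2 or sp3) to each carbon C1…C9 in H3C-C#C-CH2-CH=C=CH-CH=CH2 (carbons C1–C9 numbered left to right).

C1 carries 4 σ bonds, giving a steric number of 4, so it is sp3.
C2 has 2 σ bonds, plus two π bonds: steric number 2 → sp.
C3 has 2 σ bonds, plus two π bonds: steric number 2 → sp.
C4 (4 σ bonds) has steric number 4: sp3.
C5 has 3 σ bonds, plus one π bond: steric number 3 → sp2.
C6: 2 σ bonds, plus two π bonds; 2 regions of electron density → sp.
C7 carries 3 σ bonds, plus one π bond, giving a steric number of 3, so it is sp2.
C8 is sp2: 3 σ bonds, plus one π bond, 3 electron-density regions.
C9: 3 σ bonds, plus one π bond — 3 electron domains, sp2.

C1 sp3, C2 sp, C3 sp, C4 sp3, C5 sp2, C6 sp, C7 sp2, C8 sp2, C9 sp2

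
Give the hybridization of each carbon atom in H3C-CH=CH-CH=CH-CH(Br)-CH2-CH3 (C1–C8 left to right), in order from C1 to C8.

C1 sp3, C2 sp2, C3 sp2, C4 sp2, C5 sp2, C6 sp3, C7 sp3, C8 sp3

C1 (4 σ bonds) has steric number 4: sp3.
C2 has 3 σ bonds, plus one π bond: steric number 3 → sp2.
C3 — 3 σ bonds, plus one π bond. Steric number 3, so sp2.
C4 has 3 σ bonds, plus one π bond: steric number 3 → sp2.
C5 is sp2: 3 σ bonds, plus one π bond, 3 electron-density regions.
C6: 4 σ bonds; 4 regions of electron density → sp3.
C7: 4 σ bonds — 4 electron domains, sp3.
C8 (4 σ bonds) has steric number 4: sp3.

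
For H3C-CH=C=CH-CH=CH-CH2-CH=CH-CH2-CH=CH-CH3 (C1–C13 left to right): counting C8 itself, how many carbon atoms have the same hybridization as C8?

C8 is sp2 (one π bond).
C1: sp3
C2: sp2 ✓
C3: sp
C4: sp2 ✓
C5: sp2 ✓
C6: sp2 ✓
C7: sp3
C8: sp2 ✓
C9: sp2 ✓
C10: sp3
C11: sp2 ✓
C12: sp2 ✓
C13: sp3
8 carbons are sp2.

8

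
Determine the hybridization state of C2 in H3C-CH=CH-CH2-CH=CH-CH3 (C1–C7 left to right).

sp2

C2 carries 3 σ bonds, plus one π bond, giving a steric number of 3, so it is sp2.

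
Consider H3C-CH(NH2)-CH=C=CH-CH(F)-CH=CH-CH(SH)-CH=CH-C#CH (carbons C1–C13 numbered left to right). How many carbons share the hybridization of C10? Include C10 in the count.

C10 is sp2 (one π bond).
C1: sp3
C2: sp3
C3: sp2 ✓
C4: sp
C5: sp2 ✓
C6: sp3
C7: sp2 ✓
C8: sp2 ✓
C9: sp3
C10: sp2 ✓
C11: sp2 ✓
C12: sp
C13: sp
6 carbons are sp2.

6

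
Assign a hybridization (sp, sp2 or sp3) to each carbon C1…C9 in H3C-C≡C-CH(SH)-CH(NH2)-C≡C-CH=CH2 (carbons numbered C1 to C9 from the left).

C1 sp3, C2 sp, C3 sp, C4 sp3, C5 sp3, C6 sp, C7 sp, C8 sp2, C9 sp2

C1 — 4 σ bonds. Steric number 4, so sp3.
C2 carries 2 σ bonds, plus two π bonds, giving a steric number of 2, so it is sp.
C3 (2 σ bonds, plus two π bonds) has steric number 2: sp.
C4 — 4 σ bonds. Steric number 4, so sp3.
C5: 4 σ bonds; 4 regions of electron density → sp3.
C6 carries 2 σ bonds, plus two π bonds, giving a steric number of 2, so it is sp.
C7: 2 σ bonds, plus two π bonds; 2 regions of electron density → sp.
C8 (3 σ bonds, plus one π bond) has steric number 3: sp2.
C9 is sp2: 3 σ bonds, plus one π bond, 3 electron-density regions.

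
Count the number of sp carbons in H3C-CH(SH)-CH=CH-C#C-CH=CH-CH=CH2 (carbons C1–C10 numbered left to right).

C1: sp3
C2: sp3
C3: sp2
C4: sp2
C5: sp ✓
C6: sp ✓
C7: sp2
C8: sp2
C9: sp2
C10: sp2
C5, C6 → 2 sp carbons.

2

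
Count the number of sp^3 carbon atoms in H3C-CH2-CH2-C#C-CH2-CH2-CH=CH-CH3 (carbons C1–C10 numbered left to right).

C1: sp3 ✓
C2: sp3 ✓
C3: sp3 ✓
C4: sp
C5: sp
C6: sp3 ✓
C7: sp3 ✓
C8: sp2
C9: sp2
C10: sp3 ✓
C1, C2, C3, C6, C7, C10 → 6 sp3 carbons.

6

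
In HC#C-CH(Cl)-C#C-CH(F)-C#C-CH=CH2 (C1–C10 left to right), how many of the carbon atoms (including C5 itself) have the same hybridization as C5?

C5 is sp (two π bonds).
C1: sp ✓
C2: sp ✓
C3: sp3
C4: sp ✓
C5: sp ✓
C6: sp3
C7: sp ✓
C8: sp ✓
C9: sp2
C10: sp2
6 carbons are sp.

6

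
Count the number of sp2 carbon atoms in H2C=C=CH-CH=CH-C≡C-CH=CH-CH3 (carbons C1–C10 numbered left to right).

6

C1: sp2 ✓
C2: sp
C3: sp2 ✓
C4: sp2 ✓
C5: sp2 ✓
C6: sp
C7: sp
C8: sp2 ✓
C9: sp2 ✓
C10: sp3
C1, C3, C4, C5, C8, C9 → 6 sp2 carbons.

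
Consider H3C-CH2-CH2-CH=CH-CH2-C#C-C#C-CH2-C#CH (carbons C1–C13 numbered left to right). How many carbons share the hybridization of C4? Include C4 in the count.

C4 is sp2 (one π bond).
C1: sp3
C2: sp3
C3: sp3
C4: sp2 ✓
C5: sp2 ✓
C6: sp3
C7: sp
C8: sp
C9: sp
C10: sp
C11: sp3
C12: sp
C13: sp
2 carbons are sp2.

2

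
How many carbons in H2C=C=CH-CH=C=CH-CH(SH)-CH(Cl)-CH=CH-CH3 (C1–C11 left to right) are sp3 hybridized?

C1: sp2
C2: sp
C3: sp2
C4: sp2
C5: sp
C6: sp2
C7: sp3 ✓
C8: sp3 ✓
C9: sp2
C10: sp2
C11: sp3 ✓
C7, C8, C11 → 3 sp3 carbons.

3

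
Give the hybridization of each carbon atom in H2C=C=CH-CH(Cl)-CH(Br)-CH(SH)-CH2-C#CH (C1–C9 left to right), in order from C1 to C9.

C1 is sp2: 3 σ bonds, plus one π bond, 3 electron-density regions.
C2 (2 σ bonds, plus two π bonds) has steric number 2: sp.
C3 is sp2: 3 σ bonds, plus one π bond, 3 electron-density regions.
C4 carries 4 σ bonds, giving a steric number of 4, so it is sp3.
C5 (4 σ bonds) has steric number 4: sp3.
C6: 4 σ bonds — 4 electron domains, sp3.
C7: 4 σ bonds; 4 regions of electron density → sp3.
C8 has 2 σ bonds, plus two π bonds: steric number 2 → sp.
C9 carries 2 σ bonds, plus two π bonds, giving a steric number of 2, so it is sp.

C1 sp2, C2 sp, C3 sp2, C4 sp3, C5 sp3, C6 sp3, C7 sp3, C8 sp, C9 sp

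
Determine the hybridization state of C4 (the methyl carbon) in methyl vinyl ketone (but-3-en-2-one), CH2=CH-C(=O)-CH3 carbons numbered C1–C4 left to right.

sp³

C4 (the methyl carbon) is sp3: 4 σ bonds, 4 electron-density regions.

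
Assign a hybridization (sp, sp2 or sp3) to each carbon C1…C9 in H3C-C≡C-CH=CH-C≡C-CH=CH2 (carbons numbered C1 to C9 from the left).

C1 sp3, C2 sp, C3 sp, C4 sp2, C5 sp2, C6 sp, C7 sp, C8 sp2, C9 sp2

C1 has 4 σ bonds: steric number 4 → sp3.
C2 (2 σ bonds, plus two π bonds) has steric number 2: sp.
C3 is sp: 2 σ bonds, plus two π bonds, 2 electron-density regions.
C4 — 3 σ bonds, plus one π bond. Steric number 3, so sp2.
C5 — 3 σ bonds, plus one π bond. Steric number 3, so sp2.
C6 — 2 σ bonds, plus two π bonds. Steric number 2, so sp.
C7 carries 2 σ bonds, plus two π bonds, giving a steric number of 2, so it is sp.
C8: 3 σ bonds, plus one π bond — 3 electron domains, sp2.
C9 carries 3 σ bonds, plus one π bond, giving a steric number of 3, so it is sp2.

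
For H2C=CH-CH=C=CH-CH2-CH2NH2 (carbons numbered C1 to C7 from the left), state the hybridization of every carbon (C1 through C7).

C1 sp2, C2 sp2, C3 sp2, C4 sp, C5 sp2, C6 sp3, C7 sp3

C1 — 3 σ bonds, plus one π bond. Steric number 3, so sp2.
C2 is sp2: 3 σ bonds, plus one π bond, 3 electron-density regions.
C3 has 3 σ bonds, plus one π bond: steric number 3 → sp2.
C4: 2 σ bonds, plus two π bonds — 2 electron domains, sp.
C5 carries 3 σ bonds, plus one π bond, giving a steric number of 3, so it is sp2.
C6 has 4 σ bonds: steric number 4 → sp3.
C7: 4 σ bonds; 4 regions of electron density → sp3.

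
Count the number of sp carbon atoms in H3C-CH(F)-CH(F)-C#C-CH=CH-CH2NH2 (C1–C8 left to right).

2

C1: sp3
C2: sp3
C3: sp3
C4: sp ✓
C5: sp ✓
C6: sp2
C7: sp2
C8: sp3
C4, C5 → 2 sp carbons.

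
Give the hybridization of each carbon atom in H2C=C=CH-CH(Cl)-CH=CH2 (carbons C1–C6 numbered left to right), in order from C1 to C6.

C1 sp2, C2 sp, C3 sp2, C4 sp3, C5 sp2, C6 sp2

C1 carries 3 σ bonds, plus one π bond, giving a steric number of 3, so it is sp2.
C2 (2 σ bonds, plus two π bonds) has steric number 2: sp.
C3: 3 σ bonds, plus one π bond; 3 regions of electron density → sp2.
C4 carries 4 σ bonds, giving a steric number of 4, so it is sp3.
C5 has 3 σ bonds, plus one π bond: steric number 3 → sp2.
C6 — 3 σ bonds, plus one π bond. Steric number 3, so sp2.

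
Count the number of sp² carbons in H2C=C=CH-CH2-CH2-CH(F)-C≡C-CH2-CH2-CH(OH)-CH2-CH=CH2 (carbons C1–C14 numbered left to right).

4

C1: sp2 ✓
C2: sp
C3: sp2 ✓
C4: sp3
C5: sp3
C6: sp3
C7: sp
C8: sp
C9: sp3
C10: sp3
C11: sp3
C12: sp3
C13: sp2 ✓
C14: sp2 ✓
C1, C3, C13, C14 → 4 sp2 carbons.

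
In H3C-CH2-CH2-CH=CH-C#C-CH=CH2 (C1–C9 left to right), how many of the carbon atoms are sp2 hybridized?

4

C1: sp3
C2: sp3
C3: sp3
C4: sp2 ✓
C5: sp2 ✓
C6: sp
C7: sp
C8: sp2 ✓
C9: sp2 ✓
C4, C5, C8, C9 → 4 sp2 carbons.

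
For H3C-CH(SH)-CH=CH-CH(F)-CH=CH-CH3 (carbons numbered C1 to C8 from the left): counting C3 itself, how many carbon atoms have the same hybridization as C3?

C3 is sp2 (one π bond).
C1: sp3
C2: sp3
C3: sp2 ✓
C4: sp2 ✓
C5: sp3
C6: sp2 ✓
C7: sp2 ✓
C8: sp3
4 carbons are sp2.

4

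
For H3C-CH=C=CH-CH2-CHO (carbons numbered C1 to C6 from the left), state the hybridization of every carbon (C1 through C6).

C1 sp3, C2 sp2, C3 sp, C4 sp2, C5 sp3, C6 sp2

C1 (4 σ bonds) has steric number 4: sp3.
C2: 3 σ bonds, plus one π bond — 3 electron domains, sp2.
C3 has 2 σ bonds, plus two π bonds: steric number 2 → sp.
C4 has 3 σ bonds, plus one π bond: steric number 3 → sp2.
C5 (4 σ bonds) has steric number 4: sp3.
C6: 3 σ bonds, plus one π bond — 3 electron domains, sp2.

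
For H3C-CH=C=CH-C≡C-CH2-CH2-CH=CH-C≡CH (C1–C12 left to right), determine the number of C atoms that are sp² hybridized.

C1: sp3
C2: sp2 ✓
C3: sp
C4: sp2 ✓
C5: sp
C6: sp
C7: sp3
C8: sp3
C9: sp2 ✓
C10: sp2 ✓
C11: sp
C12: sp
C2, C4, C9, C10 → 4 sp2 carbons.

4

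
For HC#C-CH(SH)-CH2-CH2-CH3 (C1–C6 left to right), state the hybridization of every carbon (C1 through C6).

C1 sp, C2 sp, C3 sp3, C4 sp3, C5 sp3, C6 sp3

C1 has 2 σ bonds, plus two π bonds: steric number 2 → sp.
C2 has 2 σ bonds, plus two π bonds: steric number 2 → sp.
C3 — 4 σ bonds. Steric number 4, so sp3.
C4 has 4 σ bonds: steric number 4 → sp3.
C5 has 4 σ bonds: steric number 4 → sp3.
C6: 4 σ bonds — 4 electron domains, sp3.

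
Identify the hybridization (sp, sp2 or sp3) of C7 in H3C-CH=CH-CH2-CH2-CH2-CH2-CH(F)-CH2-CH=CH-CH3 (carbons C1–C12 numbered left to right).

sp³

C7: 4 σ bonds; 4 regions of electron density → sp3.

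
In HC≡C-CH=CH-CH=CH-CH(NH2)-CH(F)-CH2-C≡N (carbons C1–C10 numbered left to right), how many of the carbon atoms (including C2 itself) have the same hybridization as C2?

C2 is sp (two π bonds).
C1: sp ✓
C2: sp ✓
C3: sp2
C4: sp2
C5: sp2
C6: sp2
C7: sp3
C8: sp3
C9: sp3
C10: sp ✓
3 carbons are sp.

3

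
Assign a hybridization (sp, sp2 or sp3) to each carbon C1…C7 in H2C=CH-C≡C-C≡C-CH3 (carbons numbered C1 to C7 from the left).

C1 sp2, C2 sp2, C3 sp, C4 sp, C5 sp, C6 sp, C7 sp3

C1 is sp2: 3 σ bonds, plus one π bond, 3 electron-density regions.
C2 has 3 σ bonds, plus one π bond: steric number 3 → sp2.
C3: 2 σ bonds, plus two π bonds; 2 regions of electron density → sp.
C4 — 2 σ bonds, plus two π bonds. Steric number 2, so sp.
C5 is sp: 2 σ bonds, plus two π bonds, 2 electron-density regions.
C6 carries 2 σ bonds, plus two π bonds, giving a steric number of 2, so it is sp.
C7: 4 σ bonds; 4 regions of electron density → sp3.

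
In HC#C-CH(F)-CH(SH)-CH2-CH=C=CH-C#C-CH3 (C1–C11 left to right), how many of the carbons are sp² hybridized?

C1: sp
C2: sp
C3: sp3
C4: sp3
C5: sp3
C6: sp2 ✓
C7: sp
C8: sp2 ✓
C9: sp
C10: sp
C11: sp3
C6, C8 → 2 sp2 carbons.

2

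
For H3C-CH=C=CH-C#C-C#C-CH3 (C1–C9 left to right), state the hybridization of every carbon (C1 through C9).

C1 sp3, C2 sp2, C3 sp, C4 sp2, C5 sp, C6 sp, C7 sp, C8 sp, C9 sp3

C1: 4 σ bonds; 4 regions of electron density → sp3.
C2 (3 σ bonds, plus one π bond) has steric number 3: sp2.
C3 is sp: 2 σ bonds, plus two π bonds, 2 electron-density regions.
C4: 3 σ bonds, plus one π bond; 3 regions of electron density → sp2.
C5 has 2 σ bonds, plus two π bonds: steric number 2 → sp.
C6: 2 σ bonds, plus two π bonds — 2 electron domains, sp.
C7 is sp: 2 σ bonds, plus two π bonds, 2 electron-density regions.
C8: 2 σ bonds, plus two π bonds — 2 electron domains, sp.
C9 carries 4 σ bonds, giving a steric number of 4, so it is sp3.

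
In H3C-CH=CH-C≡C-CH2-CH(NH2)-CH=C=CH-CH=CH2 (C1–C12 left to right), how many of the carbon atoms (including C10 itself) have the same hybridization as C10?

C10 is sp2 (one π bond).
C1: sp3
C2: sp2 ✓
C3: sp2 ✓
C4: sp
C5: sp
C6: sp3
C7: sp3
C8: sp2 ✓
C9: sp
C10: sp2 ✓
C11: sp2 ✓
C12: sp2 ✓
6 carbons are sp2.

6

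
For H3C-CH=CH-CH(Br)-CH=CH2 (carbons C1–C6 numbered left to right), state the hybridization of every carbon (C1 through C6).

C1 sp3, C2 sp2, C3 sp2, C4 sp3, C5 sp2, C6 sp2

C1 — 4 σ bonds. Steric number 4, so sp3.
C2 has 3 σ bonds, plus one π bond: steric number 3 → sp2.
C3 (3 σ bonds, plus one π bond) has steric number 3: sp2.
C4 carries 4 σ bonds, giving a steric number of 4, so it is sp3.
C5 (3 σ bonds, plus one π bond) has steric number 3: sp2.
C6 is sp2: 3 σ bonds, plus one π bond, 3 electron-density regions.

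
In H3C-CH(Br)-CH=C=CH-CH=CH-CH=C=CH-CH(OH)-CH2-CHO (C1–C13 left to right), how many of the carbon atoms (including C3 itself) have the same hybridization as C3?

7

C3 is sp2 (one π bond).
C1: sp3
C2: sp3
C3: sp2 ✓
C4: sp
C5: sp2 ✓
C6: sp2 ✓
C7: sp2 ✓
C8: sp2 ✓
C9: sp
C10: sp2 ✓
C11: sp3
C12: sp3
C13: sp2 ✓
7 carbons are sp2.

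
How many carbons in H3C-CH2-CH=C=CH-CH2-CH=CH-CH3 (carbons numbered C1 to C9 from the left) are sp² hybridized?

C1: sp3
C2: sp3
C3: sp2 ✓
C4: sp
C5: sp2 ✓
C6: sp3
C7: sp2 ✓
C8: sp2 ✓
C9: sp3
C3, C5, C7, C8 → 4 sp2 carbons.

4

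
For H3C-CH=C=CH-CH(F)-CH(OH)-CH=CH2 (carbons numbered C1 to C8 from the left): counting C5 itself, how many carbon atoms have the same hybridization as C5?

3

C5 is sp3 (only σ bonds).
C1: sp3 ✓
C2: sp2
C3: sp
C4: sp2
C5: sp3 ✓
C6: sp3 ✓
C7: sp2
C8: sp2
3 carbons are sp3.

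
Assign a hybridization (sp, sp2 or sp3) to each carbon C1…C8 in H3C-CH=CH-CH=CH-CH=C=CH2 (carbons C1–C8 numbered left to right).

C1 sp3, C2 sp2, C3 sp2, C4 sp2, C5 sp2, C6 sp2, C7 sp, C8 sp2

C1 carries 4 σ bonds, giving a steric number of 4, so it is sp3.
C2: 3 σ bonds, plus one π bond; 3 regions of electron density → sp2.
C3 (3 σ bonds, plus one π bond) has steric number 3: sp2.
C4: 3 σ bonds, plus one π bond; 3 regions of electron density → sp2.
C5 has 3 σ bonds, plus one π bond: steric number 3 → sp2.
C6 (3 σ bonds, plus one π bond) has steric number 3: sp2.
C7 is sp: 2 σ bonds, plus two π bonds, 2 electron-density regions.
C8 — 3 σ bonds, plus one π bond. Steric number 3, so sp2.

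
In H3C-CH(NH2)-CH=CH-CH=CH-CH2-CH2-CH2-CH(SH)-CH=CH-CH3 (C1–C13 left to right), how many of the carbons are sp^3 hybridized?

7

C1: sp3 ✓
C2: sp3 ✓
C3: sp2
C4: sp2
C5: sp2
C6: sp2
C7: sp3 ✓
C8: sp3 ✓
C9: sp3 ✓
C10: sp3 ✓
C11: sp2
C12: sp2
C13: sp3 ✓
C1, C2, C7, C8, C9, C10, C13 → 7 sp3 carbons.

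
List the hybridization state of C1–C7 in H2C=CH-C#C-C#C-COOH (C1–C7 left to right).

C1 sp2, C2 sp2, C3 sp, C4 sp, C5 sp, C6 sp, C7 sp2

C1 — 3 σ bonds, plus one π bond. Steric number 3, so sp2.
C2: 3 σ bonds, plus one π bond; 3 regions of electron density → sp2.
C3 (2 σ bonds, plus two π bonds) has steric number 2: sp.
C4 — 2 σ bonds, plus two π bonds. Steric number 2, so sp.
C5: 2 σ bonds, plus two π bonds — 2 electron domains, sp.
C6 — 2 σ bonds, plus two π bonds. Steric number 2, so sp.
C7: 3 σ bonds, plus one π bond — 3 electron domains, sp2.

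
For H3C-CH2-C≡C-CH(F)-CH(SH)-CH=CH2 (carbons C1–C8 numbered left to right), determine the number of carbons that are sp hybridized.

C1: sp3
C2: sp3
C3: sp ✓
C4: sp ✓
C5: sp3
C6: sp3
C7: sp2
C8: sp2
C3, C4 → 2 sp carbons.

2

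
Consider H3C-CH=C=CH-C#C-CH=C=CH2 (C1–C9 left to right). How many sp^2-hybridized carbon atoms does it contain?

4

C1: sp3
C2: sp2 ✓
C3: sp
C4: sp2 ✓
C5: sp
C6: sp
C7: sp2 ✓
C8: sp
C9: sp2 ✓
C2, C4, C7, C9 → 4 sp2 carbons.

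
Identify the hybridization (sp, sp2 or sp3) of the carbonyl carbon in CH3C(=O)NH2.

The carbonyl carbon carries 3 σ bonds, plus one π bond, giving a steric number of 3, so it is sp2.

sp²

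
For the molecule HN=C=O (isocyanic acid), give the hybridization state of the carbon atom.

The carbon atom has 2 σ bonds, plus two π bonds: steric number 2 → sp.

sp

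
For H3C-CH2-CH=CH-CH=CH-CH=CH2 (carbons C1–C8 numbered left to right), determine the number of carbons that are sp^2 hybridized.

6

C1: sp3
C2: sp3
C3: sp2 ✓
C4: sp2 ✓
C5: sp2 ✓
C6: sp2 ✓
C7: sp2 ✓
C8: sp2 ✓
C3, C4, C5, C6, C7, C8 → 6 sp2 carbons.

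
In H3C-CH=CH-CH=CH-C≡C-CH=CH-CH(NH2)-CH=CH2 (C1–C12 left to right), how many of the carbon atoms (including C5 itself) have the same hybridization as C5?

C5 is sp2 (one π bond).
C1: sp3
C2: sp2 ✓
C3: sp2 ✓
C4: sp2 ✓
C5: sp2 ✓
C6: sp
C7: sp
C8: sp2 ✓
C9: sp2 ✓
C10: sp3
C11: sp2 ✓
C12: sp2 ✓
8 carbons are sp2.

8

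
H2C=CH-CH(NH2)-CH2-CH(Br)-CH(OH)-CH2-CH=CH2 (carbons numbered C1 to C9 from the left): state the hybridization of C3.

sp^3

C3 (4 σ bonds) has steric number 4: sp3.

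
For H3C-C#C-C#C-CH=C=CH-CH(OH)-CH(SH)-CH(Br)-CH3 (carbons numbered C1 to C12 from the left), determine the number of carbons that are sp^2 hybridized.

2

C1: sp3
C2: sp
C3: sp
C4: sp
C5: sp
C6: sp2 ✓
C7: sp
C8: sp2 ✓
C9: sp3
C10: sp3
C11: sp3
C12: sp3
C6, C8 → 2 sp2 carbons.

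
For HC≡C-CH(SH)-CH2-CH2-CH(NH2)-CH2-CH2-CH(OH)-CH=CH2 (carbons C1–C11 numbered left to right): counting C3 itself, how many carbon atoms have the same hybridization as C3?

7

C3 is sp3 (only σ bonds).
C1: sp
C2: sp
C3: sp3 ✓
C4: sp3 ✓
C5: sp3 ✓
C6: sp3 ✓
C7: sp3 ✓
C8: sp3 ✓
C9: sp3 ✓
C10: sp2
C11: sp2
7 carbons are sp3.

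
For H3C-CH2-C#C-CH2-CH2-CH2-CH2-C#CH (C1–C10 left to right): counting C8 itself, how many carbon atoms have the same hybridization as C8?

6

C8 is sp3 (only σ bonds).
C1: sp3 ✓
C2: sp3 ✓
C3: sp
C4: sp
C5: sp3 ✓
C6: sp3 ✓
C7: sp3 ✓
C8: sp3 ✓
C9: sp
C10: sp
6 carbons are sp3.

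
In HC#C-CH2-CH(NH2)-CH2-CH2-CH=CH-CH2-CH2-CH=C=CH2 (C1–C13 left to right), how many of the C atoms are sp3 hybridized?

C1: sp
C2: sp
C3: sp3 ✓
C4: sp3 ✓
C5: sp3 ✓
C6: sp3 ✓
C7: sp2
C8: sp2
C9: sp3 ✓
C10: sp3 ✓
C11: sp2
C12: sp
C13: sp2
C3, C4, C5, C6, C9, C10 → 6 sp3 carbons.

6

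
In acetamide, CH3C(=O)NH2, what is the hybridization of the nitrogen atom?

The nitrogen lone pair is delocalised into the carbonyl π system (amide resonance), so N is planar sp2 rather than the sp3 a naive steric count of 4 would suggest.

sp2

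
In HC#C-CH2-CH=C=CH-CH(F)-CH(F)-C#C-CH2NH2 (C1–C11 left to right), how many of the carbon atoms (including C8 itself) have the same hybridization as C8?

4

C8 is sp3 (only σ bonds).
C1: sp
C2: sp
C3: sp3 ✓
C4: sp2
C5: sp
C6: sp2
C7: sp3 ✓
C8: sp3 ✓
C9: sp
C10: sp
C11: sp3 ✓
4 carbons are sp3.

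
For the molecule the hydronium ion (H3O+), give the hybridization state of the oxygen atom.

Three σ bonds + one lone pair = steric number 4 → sp3.

sp3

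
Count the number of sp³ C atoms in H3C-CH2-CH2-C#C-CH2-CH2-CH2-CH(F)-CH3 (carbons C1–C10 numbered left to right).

8

C1: sp3 ✓
C2: sp3 ✓
C3: sp3 ✓
C4: sp
C5: sp
C6: sp3 ✓
C7: sp3 ✓
C8: sp3 ✓
C9: sp3 ✓
C10: sp3 ✓
C1, C2, C3, C6, C7, C8, C9, C10 → 8 sp3 carbons.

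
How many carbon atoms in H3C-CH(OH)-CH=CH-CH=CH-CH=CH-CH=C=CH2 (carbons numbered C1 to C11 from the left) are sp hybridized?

C1: sp3
C2: sp3
C3: sp2
C4: sp2
C5: sp2
C6: sp2
C7: sp2
C8: sp2
C9: sp2
C10: sp ✓
C11: sp2
C10 → 1 sp carbon.

1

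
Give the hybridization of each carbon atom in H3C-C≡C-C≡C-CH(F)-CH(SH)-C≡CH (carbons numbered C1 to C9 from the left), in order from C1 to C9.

C1 sp3, C2 sp, C3 sp, C4 sp, C5 sp, C6 sp3, C7 sp3, C8 sp, C9 sp

C1 (4 σ bonds) has steric number 4: sp3.
C2: 2 σ bonds, plus two π bonds; 2 regions of electron density → sp.
C3 has 2 σ bonds, plus two π bonds: steric number 2 → sp.
C4: 2 σ bonds, plus two π bonds; 2 regions of electron density → sp.
C5: 2 σ bonds, plus two π bonds; 2 regions of electron density → sp.
C6 has 4 σ bonds: steric number 4 → sp3.
C7 carries 4 σ bonds, giving a steric number of 4, so it is sp3.
C8: 2 σ bonds, plus two π bonds; 2 regions of electron density → sp.
C9 has 2 σ bonds, plus two π bonds: steric number 2 → sp.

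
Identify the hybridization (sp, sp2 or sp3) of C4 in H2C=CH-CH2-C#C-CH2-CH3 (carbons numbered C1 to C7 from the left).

C4: 2 σ bonds, plus two π bonds; 2 regions of electron density → sp.

sp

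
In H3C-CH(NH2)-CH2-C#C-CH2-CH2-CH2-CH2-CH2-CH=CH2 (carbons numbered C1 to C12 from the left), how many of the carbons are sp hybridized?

C1: sp3
C2: sp3
C3: sp3
C4: sp ✓
C5: sp ✓
C6: sp3
C7: sp3
C8: sp3
C9: sp3
C10: sp3
C11: sp2
C12: sp2
C4, C5 → 2 sp carbons.

2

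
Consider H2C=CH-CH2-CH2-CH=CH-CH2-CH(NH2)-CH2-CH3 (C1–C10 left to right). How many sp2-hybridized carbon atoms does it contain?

4

C1: sp2 ✓
C2: sp2 ✓
C3: sp3
C4: sp3
C5: sp2 ✓
C6: sp2 ✓
C7: sp3
C8: sp3
C9: sp3
C10: sp3
C1, C2, C5, C6 → 4 sp2 carbons.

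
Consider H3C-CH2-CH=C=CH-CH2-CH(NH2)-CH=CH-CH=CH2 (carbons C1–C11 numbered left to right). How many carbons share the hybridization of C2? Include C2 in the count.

C2 is sp3 (only σ bonds).
C1: sp3 ✓
C2: sp3 ✓
C3: sp2
C4: sp
C5: sp2
C6: sp3 ✓
C7: sp3 ✓
C8: sp2
C9: sp2
C10: sp2
C11: sp2
4 carbons are sp3.

4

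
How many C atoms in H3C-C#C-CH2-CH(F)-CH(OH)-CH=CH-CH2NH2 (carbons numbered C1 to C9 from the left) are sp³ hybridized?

5

C1: sp3 ✓
C2: sp
C3: sp
C4: sp3 ✓
C5: sp3 ✓
C6: sp3 ✓
C7: sp2
C8: sp2
C9: sp3 ✓
C1, C4, C5, C6, C9 → 5 sp3 carbons.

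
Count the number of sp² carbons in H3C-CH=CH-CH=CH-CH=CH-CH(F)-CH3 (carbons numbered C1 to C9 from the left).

C1: sp3
C2: sp2 ✓
C3: sp2 ✓
C4: sp2 ✓
C5: sp2 ✓
C6: sp2 ✓
C7: sp2 ✓
C8: sp3
C9: sp3
C2, C3, C4, C5, C6, C7 → 6 sp2 carbons.

6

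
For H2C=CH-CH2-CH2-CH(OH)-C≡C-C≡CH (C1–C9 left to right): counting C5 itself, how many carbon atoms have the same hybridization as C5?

3

C5 is sp3 (only σ bonds).
C1: sp2
C2: sp2
C3: sp3 ✓
C4: sp3 ✓
C5: sp3 ✓
C6: sp
C7: sp
C8: sp
C9: sp
3 carbons are sp3.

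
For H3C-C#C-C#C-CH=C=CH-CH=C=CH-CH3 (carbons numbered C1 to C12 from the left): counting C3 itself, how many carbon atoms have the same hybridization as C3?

6

C3 is sp (two π bonds).
C1: sp3
C2: sp ✓
C3: sp ✓
C4: sp ✓
C5: sp ✓
C6: sp2
C7: sp ✓
C8: sp2
C9: sp2
C10: sp ✓
C11: sp2
C12: sp3
6 carbons are sp.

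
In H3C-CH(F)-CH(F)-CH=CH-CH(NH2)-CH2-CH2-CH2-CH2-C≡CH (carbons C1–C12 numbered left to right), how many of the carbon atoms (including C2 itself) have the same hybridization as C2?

C2 is sp3 (only σ bonds).
C1: sp3 ✓
C2: sp3 ✓
C3: sp3 ✓
C4: sp2
C5: sp2
C6: sp3 ✓
C7: sp3 ✓
C8: sp3 ✓
C9: sp3 ✓
C10: sp3 ✓
C11: sp
C12: sp
8 carbons are sp3.

8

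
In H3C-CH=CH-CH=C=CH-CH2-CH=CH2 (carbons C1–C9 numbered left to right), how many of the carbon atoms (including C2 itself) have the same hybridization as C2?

C2 is sp2 (one π bond).
C1: sp3
C2: sp2 ✓
C3: sp2 ✓
C4: sp2 ✓
C5: sp
C6: sp2 ✓
C7: sp3
C8: sp2 ✓
C9: sp2 ✓
6 carbons are sp2.

6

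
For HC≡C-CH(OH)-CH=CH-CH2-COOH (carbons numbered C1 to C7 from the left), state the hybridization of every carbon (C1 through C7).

C1 has 2 σ bonds, plus two π bonds: steric number 2 → sp.
C2: 2 σ bonds, plus two π bonds; 2 regions of electron density → sp.
C3 has 4 σ bonds: steric number 4 → sp3.
C4: 3 σ bonds, plus one π bond; 3 regions of electron density → sp2.
C5 carries 3 σ bonds, plus one π bond, giving a steric number of 3, so it is sp2.
C6: 4 σ bonds — 4 electron domains, sp3.
C7 carries 3 σ bonds, plus one π bond, giving a steric number of 3, so it is sp2.

C1 sp, C2 sp, C3 sp3, C4 sp2, C5 sp2, C6 sp3, C7 sp2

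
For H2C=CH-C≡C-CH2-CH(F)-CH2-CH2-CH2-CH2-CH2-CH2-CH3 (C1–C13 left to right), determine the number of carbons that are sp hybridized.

2

C1: sp2
C2: sp2
C3: sp ✓
C4: sp ✓
C5: sp3
C6: sp3
C7: sp3
C8: sp3
C9: sp3
C10: sp3
C11: sp3
C12: sp3
C13: sp3
C3, C4 → 2 sp carbons.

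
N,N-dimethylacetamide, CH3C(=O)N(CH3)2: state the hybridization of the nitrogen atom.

sp2

Amide resonance: N lone pair conjugated with C=O → sp2.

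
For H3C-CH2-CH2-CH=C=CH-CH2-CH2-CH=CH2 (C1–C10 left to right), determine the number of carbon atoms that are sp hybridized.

1

C1: sp3
C2: sp3
C3: sp3
C4: sp2
C5: sp ✓
C6: sp2
C7: sp3
C8: sp3
C9: sp2
C10: sp2
C5 → 1 sp carbon.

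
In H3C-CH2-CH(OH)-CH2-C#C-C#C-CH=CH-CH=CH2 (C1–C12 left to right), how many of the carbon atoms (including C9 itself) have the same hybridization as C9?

C9 is sp2 (one π bond).
C1: sp3
C2: sp3
C3: sp3
C4: sp3
C5: sp
C6: sp
C7: sp
C8: sp
C9: sp2 ✓
C10: sp2 ✓
C11: sp2 ✓
C12: sp2 ✓
4 carbons are sp2.

4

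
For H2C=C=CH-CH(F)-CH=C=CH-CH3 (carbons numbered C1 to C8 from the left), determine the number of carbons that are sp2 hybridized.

C1: sp2 ✓
C2: sp
C3: sp2 ✓
C4: sp3
C5: sp2 ✓
C6: sp
C7: sp2 ✓
C8: sp3
C1, C3, C5, C7 → 4 sp2 carbons.

4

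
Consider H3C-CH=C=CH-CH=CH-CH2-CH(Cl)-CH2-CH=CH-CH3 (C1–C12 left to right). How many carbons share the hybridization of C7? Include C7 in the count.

5

C7 is sp3 (only σ bonds).
C1: sp3 ✓
C2: sp2
C3: sp
C4: sp2
C5: sp2
C6: sp2
C7: sp3 ✓
C8: sp3 ✓
C9: sp3 ✓
C10: sp2
C11: sp2
C12: sp3 ✓
5 carbons are sp3.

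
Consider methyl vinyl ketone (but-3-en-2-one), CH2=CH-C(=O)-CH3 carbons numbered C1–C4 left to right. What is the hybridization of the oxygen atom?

The oxygen atom (1 σ bond and 2 lone pairs, plus one π bond) has steric number 3: sp2.

sp2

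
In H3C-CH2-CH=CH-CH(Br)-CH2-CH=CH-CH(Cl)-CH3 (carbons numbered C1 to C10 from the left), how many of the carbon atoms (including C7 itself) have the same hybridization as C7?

4

C7 is sp2 (one π bond).
C1: sp3
C2: sp3
C3: sp2 ✓
C4: sp2 ✓
C5: sp3
C6: sp3
C7: sp2 ✓
C8: sp2 ✓
C9: sp3
C10: sp3
4 carbons are sp2.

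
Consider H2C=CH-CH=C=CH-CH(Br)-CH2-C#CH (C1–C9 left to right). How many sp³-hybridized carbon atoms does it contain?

C1: sp2
C2: sp2
C3: sp2
C4: sp
C5: sp2
C6: sp3 ✓
C7: sp3 ✓
C8: sp
C9: sp
C6, C7 → 2 sp3 carbons.

2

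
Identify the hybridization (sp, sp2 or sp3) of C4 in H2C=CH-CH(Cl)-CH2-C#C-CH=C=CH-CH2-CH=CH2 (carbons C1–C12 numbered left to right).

sp^3

C4 — 4 σ bonds. Steric number 4, so sp3.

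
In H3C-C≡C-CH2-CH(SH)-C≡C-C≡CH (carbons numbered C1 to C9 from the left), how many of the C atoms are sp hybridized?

6

C1: sp3
C2: sp ✓
C3: sp ✓
C4: sp3
C5: sp3
C6: sp ✓
C7: sp ✓
C8: sp ✓
C9: sp ✓
C2, C3, C6, C7, C8, C9 → 6 sp carbons.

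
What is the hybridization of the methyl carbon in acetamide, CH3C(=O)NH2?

sp3

The methyl carbon carries 4 σ bonds, giving a steric number of 4, so it is sp3.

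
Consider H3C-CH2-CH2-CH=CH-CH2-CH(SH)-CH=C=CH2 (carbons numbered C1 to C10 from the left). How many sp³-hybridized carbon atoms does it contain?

C1: sp3 ✓
C2: sp3 ✓
C3: sp3 ✓
C4: sp2
C5: sp2
C6: sp3 ✓
C7: sp3 ✓
C8: sp2
C9: sp
C10: sp2
C1, C2, C3, C6, C7 → 5 sp3 carbons.

5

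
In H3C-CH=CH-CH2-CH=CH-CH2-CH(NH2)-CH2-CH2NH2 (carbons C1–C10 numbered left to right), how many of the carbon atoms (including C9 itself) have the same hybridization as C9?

C9 is sp3 (only σ bonds).
C1: sp3 ✓
C2: sp2
C3: sp2
C4: sp3 ✓
C5: sp2
C6: sp2
C7: sp3 ✓
C8: sp3 ✓
C9: sp3 ✓
C10: sp3 ✓
6 carbons are sp3.

6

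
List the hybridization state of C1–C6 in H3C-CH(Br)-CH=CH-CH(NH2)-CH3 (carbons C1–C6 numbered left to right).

C1 is sp3: 4 σ bonds, 4 electron-density regions.
C2: 4 σ bonds — 4 electron domains, sp3.
C3: 3 σ bonds, plus one π bond — 3 electron domains, sp2.
C4 — 3 σ bonds, plus one π bond. Steric number 3, so sp2.
C5 carries 4 σ bonds, giving a steric number of 4, so it is sp3.
C6 (4 σ bonds) has steric number 4: sp3.

C1 sp3, C2 sp3, C3 sp2, C4 sp2, C5 sp3, C6 sp3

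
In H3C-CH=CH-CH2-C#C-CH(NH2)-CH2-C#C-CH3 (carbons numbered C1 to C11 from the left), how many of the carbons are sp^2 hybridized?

2

C1: sp3
C2: sp2 ✓
C3: sp2 ✓
C4: sp3
C5: sp
C6: sp
C7: sp3
C8: sp3
C9: sp
C10: sp
C11: sp3
C2, C3 → 2 sp2 carbons.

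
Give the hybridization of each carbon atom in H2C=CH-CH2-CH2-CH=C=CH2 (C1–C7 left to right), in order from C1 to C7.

C1 sp2, C2 sp2, C3 sp3, C4 sp3, C5 sp2, C6 sp, C7 sp2

C1 — 3 σ bonds, plus one π bond. Steric number 3, so sp2.
C2 — 3 σ bonds, plus one π bond. Steric number 3, so sp2.
C3 — 4 σ bonds. Steric number 4, so sp3.
C4 is sp3: 4 σ bonds, 4 electron-density regions.
C5 — 3 σ bonds, plus one π bond. Steric number 3, so sp2.
C6: 2 σ bonds, plus two π bonds — 2 electron domains, sp.
C7: 3 σ bonds, plus one π bond; 3 regions of electron density → sp2.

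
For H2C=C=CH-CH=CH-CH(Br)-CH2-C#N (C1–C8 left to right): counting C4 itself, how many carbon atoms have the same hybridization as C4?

C4 is sp2 (one π bond).
C1: sp2 ✓
C2: sp
C3: sp2 ✓
C4: sp2 ✓
C5: sp2 ✓
C6: sp3
C7: sp3
C8: sp
4 carbons are sp2.

4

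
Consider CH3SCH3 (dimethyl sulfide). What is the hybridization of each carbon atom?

Each carbon atom is sp3: 4 σ bonds, 4 electron-density regions.

sp^3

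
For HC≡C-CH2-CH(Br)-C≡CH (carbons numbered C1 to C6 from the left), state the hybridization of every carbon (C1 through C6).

C1 sp, C2 sp, C3 sp3, C4 sp3, C5 sp, C6 sp

C1 is sp: 2 σ bonds, plus two π bonds, 2 electron-density regions.
C2 carries 2 σ bonds, plus two π bonds, giving a steric number of 2, so it is sp.
C3 has 4 σ bonds: steric number 4 → sp3.
C4: 4 σ bonds — 4 electron domains, sp3.
C5 has 2 σ bonds, plus two π bonds: steric number 2 → sp.
C6 (2 σ bonds, plus two π bonds) has steric number 2: sp.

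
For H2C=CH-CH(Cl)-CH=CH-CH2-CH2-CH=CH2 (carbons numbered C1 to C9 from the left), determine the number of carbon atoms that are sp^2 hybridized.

6

C1: sp2 ✓
C2: sp2 ✓
C3: sp3
C4: sp2 ✓
C5: sp2 ✓
C6: sp3
C7: sp3
C8: sp2 ✓
C9: sp2 ✓
C1, C2, C4, C5, C8, C9 → 6 sp2 carbons.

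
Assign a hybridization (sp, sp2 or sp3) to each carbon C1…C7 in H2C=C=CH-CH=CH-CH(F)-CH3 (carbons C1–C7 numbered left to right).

C1 carries 3 σ bonds, plus one π bond, giving a steric number of 3, so it is sp2.
C2 carries 2 σ bonds, plus two π bonds, giving a steric number of 2, so it is sp.
C3 is sp2: 3 σ bonds, plus one π bond, 3 electron-density regions.
C4: 3 σ bonds, plus one π bond — 3 electron domains, sp2.
C5 has 3 σ bonds, plus one π bond: steric number 3 → sp2.
C6 (4 σ bonds) has steric number 4: sp3.
C7 — 4 σ bonds. Steric number 4, so sp3.

C1 sp2, C2 sp, C3 sp2, C4 sp2, C5 sp2, C6 sp3, C7 sp3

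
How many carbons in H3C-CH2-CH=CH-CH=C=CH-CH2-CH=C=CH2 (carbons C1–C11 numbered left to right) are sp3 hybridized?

3

C1: sp3 ✓
C2: sp3 ✓
C3: sp2
C4: sp2
C5: sp2
C6: sp
C7: sp2
C8: sp3 ✓
C9: sp2
C10: sp
C11: sp2
C1, C2, C8 → 3 sp3 carbons.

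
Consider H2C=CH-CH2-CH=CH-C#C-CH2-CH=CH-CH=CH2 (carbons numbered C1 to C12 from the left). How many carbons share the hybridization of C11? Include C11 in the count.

C11 is sp2 (one π bond).
C1: sp2 ✓
C2: sp2 ✓
C3: sp3
C4: sp2 ✓
C5: sp2 ✓
C6: sp
C7: sp
C8: sp3
C9: sp2 ✓
C10: sp2 ✓
C11: sp2 ✓
C12: sp2 ✓
8 carbons are sp2.

8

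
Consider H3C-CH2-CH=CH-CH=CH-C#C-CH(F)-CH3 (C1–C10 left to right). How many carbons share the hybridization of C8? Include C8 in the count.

C8 is sp (two π bonds).
C1: sp3
C2: sp3
C3: sp2
C4: sp2
C5: sp2
C6: sp2
C7: sp ✓
C8: sp ✓
C9: sp3
C10: sp3
2 carbons are sp.

2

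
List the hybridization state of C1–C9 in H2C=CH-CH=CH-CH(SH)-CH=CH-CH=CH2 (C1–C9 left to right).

C1: 3 σ bonds, plus one π bond — 3 electron domains, sp2.
C2 has 3 σ bonds, plus one π bond: steric number 3 → sp2.
C3: 3 σ bonds, plus one π bond; 3 regions of electron density → sp2.
C4 (3 σ bonds, plus one π bond) has steric number 3: sp2.
C5: 4 σ bonds; 4 regions of electron density → sp3.
C6: 3 σ bonds, plus one π bond — 3 electron domains, sp2.
C7 carries 3 σ bonds, plus one π bond, giving a steric number of 3, so it is sp2.
C8: 3 σ bonds, plus one π bond — 3 electron domains, sp2.
C9 has 3 σ bonds, plus one π bond: steric number 3 → sp2.

C1 sp2, C2 sp2, C3 sp2, C4 sp2, C5 sp3, C6 sp2, C7 sp2, C8 sp2, C9 sp2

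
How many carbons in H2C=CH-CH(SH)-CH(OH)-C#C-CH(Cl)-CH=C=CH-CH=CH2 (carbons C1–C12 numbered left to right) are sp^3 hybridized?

3

C1: sp2
C2: sp2
C3: sp3 ✓
C4: sp3 ✓
C5: sp
C6: sp
C7: sp3 ✓
C8: sp2
C9: sp
C10: sp2
C11: sp2
C12: sp2
C3, C4, C7 → 3 sp3 carbons.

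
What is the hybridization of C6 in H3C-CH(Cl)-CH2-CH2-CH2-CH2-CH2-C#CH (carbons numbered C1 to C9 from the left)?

C6: 4 σ bonds; 4 regions of electron density → sp3.

sp³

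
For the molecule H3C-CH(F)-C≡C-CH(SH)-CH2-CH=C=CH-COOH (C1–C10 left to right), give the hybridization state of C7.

C7: 3 σ bonds, plus one π bond — 3 electron domains, sp2.

sp²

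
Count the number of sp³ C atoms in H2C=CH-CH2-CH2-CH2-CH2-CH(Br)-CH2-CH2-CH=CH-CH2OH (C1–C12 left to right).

C1: sp2
C2: sp2
C3: sp3 ✓
C4: sp3 ✓
C5: sp3 ✓
C6: sp3 ✓
C7: sp3 ✓
C8: sp3 ✓
C9: sp3 ✓
C10: sp2
C11: sp2
C12: sp3 ✓
C3, C4, C5, C6, C7, C8, C9, C12 → 8 sp3 carbons.

8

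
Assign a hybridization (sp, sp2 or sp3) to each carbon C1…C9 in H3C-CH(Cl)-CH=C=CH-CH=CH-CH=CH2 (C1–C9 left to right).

C1 sp3, C2 sp3, C3 sp2, C4 sp, C5 sp2, C6 sp2, C7 sp2, C8 sp2, C9 sp2

C1 — 4 σ bonds. Steric number 4, so sp3.
C2 — 4 σ bonds. Steric number 4, so sp3.
C3: 3 σ bonds, plus one π bond; 3 regions of electron density → sp2.
C4 (2 σ bonds, plus two π bonds) has steric number 2: sp.
C5: 3 σ bonds, plus one π bond — 3 electron domains, sp2.
C6 is sp2: 3 σ bonds, plus one π bond, 3 electron-density regions.
C7 carries 3 σ bonds, plus one π bond, giving a steric number of 3, so it is sp2.
C8 (3 σ bonds, plus one π bond) has steric number 3: sp2.
C9 — 3 σ bonds, plus one π bond. Steric number 3, so sp2.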